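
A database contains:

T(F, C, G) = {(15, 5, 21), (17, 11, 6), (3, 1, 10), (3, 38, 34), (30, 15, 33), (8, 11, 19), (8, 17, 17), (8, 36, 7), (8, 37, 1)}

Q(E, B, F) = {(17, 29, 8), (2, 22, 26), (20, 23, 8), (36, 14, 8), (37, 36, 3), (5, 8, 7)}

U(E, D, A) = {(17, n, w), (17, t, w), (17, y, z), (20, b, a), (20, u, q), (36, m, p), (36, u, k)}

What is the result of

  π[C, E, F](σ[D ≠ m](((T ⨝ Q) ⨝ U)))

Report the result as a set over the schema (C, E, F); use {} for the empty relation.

Joining T and Q on F yields {(3, 1, 10, 37, 36), (3, 38, 34, 37, 36), (8, 11, 19, 17, 29), (8, 11, 19, 20, 23), (8, 11, 19, 36, 14), (8, 17, 17, 17, 29), (8, 17, 17, 20, 23), (8, 17, 17, 36, 14), (8, 36, 7, 17, 29), (8, 36, 7, 20, 23), (8, 36, 7, 36, 14), (8, 37, 1, 17, 29), (8, 37, 1, 20, 23), (8, 37, 1, 36, 14)}.
Joining (T ⨝ Q) and U on E yields {(8, 11, 19, 17, 29, n, w), (8, 11, 19, 17, 29, t, w), (8, 11, 19, 17, 29, y, z), (8, 11, 19, 20, 23, b, a), (8, 11, 19, 20, 23, u, q), (8, 11, 19, 36, 14, m, p), (8, 11, 19, 36, 14, u, k), (8, 17, 17, 17, 29, n, w), (8, 17, 17, 17, 29, t, w), (8, 17, 17, 17, 29, y, z), (8, 17, 17, 20, 23, b, a), (8, 17, 17, 20, 23, u, q), (8, 17, 17, 36, 14, m, p), (8, 17, 17, 36, 14, u, k), (8, 36, 7, 17, 29, n, w), (8, 36, 7, 17, 29, t, w), (8, 36, 7, 17, 29, y, z), (8, 36, 7, 20, 23, b, a), (8, 36, 7, 20, 23, u, q), (8, 36, 7, 36, 14, m, p), (8, 36, 7, 36, 14, u, k), (8, 37, 1, 17, 29, n, w), (8, 37, 1, 17, 29, t, w), (8, 37, 1, 17, 29, y, z), (8, 37, 1, 20, 23, b, a), (8, 37, 1, 20, 23, u, q), (8, 37, 1, 36, 14, m, p), (8, 37, 1, 36, 14, u, k)}.
σ[D ≠ m]: keep tuples satisfying D ≠ m → {(8, 11, 19, 17, 29, n, w), (8, 11, 19, 17, 29, t, w), (8, 11, 19, 17, 29, y, z), (8, 11, 19, 20, 23, b, a), (8, 11, 19, 20, 23, u, q), (8, 11, 19, 36, 14, u, k), (8, 17, 17, 17, 29, n, w), (8, 17, 17, 17, 29, t, w), (8, 17, 17, 17, 29, y, z), (8, 17, 17, 20, 23, b, a), (8, 17, 17, 20, 23, u, q), (8, 17, 17, 36, 14, u, k), (8, 36, 7, 17, 29, n, w), (8, 36, 7, 17, 29, t, w), (8, 36, 7, 17, 29, y, z), (8, 36, 7, 20, 23, b, a), (8, 36, 7, 20, 23, u, q), (8, 36, 7, 36, 14, u, k), (8, 37, 1, 17, 29, n, w), (8, 37, 1, 17, 29, t, w), (8, 37, 1, 17, 29, y, z), (8, 37, 1, 20, 23, b, a), (8, 37, 1, 20, 23, u, q), (8, 37, 1, 36, 14, u, k)}
Projecting to C, E, F (12 duplicate(s) eliminated): {(11, 17, 8), (11, 20, 8), (11, 36, 8), (17, 17, 8), (17, 20, 8), (17, 36, 8), (36, 17, 8), (36, 20, 8), (36, 36, 8), (37, 17, 8), (37, 20, 8), (37, 36, 8)}

{(11, 17, 8), (11, 20, 8), (11, 36, 8), (17, 17, 8), (17, 20, 8), (17, 36, 8), (36, 17, 8), (36, 20, 8), (36, 36, 8), (37, 17, 8), (37, 20, 8), (37, 36, 8)}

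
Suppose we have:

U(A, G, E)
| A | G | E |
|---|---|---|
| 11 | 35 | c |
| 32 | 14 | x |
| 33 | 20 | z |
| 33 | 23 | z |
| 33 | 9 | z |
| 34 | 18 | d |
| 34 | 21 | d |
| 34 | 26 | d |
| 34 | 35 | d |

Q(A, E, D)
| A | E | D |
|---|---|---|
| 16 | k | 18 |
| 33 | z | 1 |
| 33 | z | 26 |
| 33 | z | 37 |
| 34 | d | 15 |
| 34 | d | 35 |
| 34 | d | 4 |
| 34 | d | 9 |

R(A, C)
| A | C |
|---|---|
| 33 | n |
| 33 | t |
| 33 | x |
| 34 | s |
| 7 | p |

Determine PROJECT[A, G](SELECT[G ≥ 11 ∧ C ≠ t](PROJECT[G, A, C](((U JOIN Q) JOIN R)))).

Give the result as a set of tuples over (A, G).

{(33, 20), (33, 23), (34, 18), (34, 21), (34, 26), (34, 35)}

Natural join on A, E: {(33, 20, z, 1), (33, 20, z, 26), (33, 20, z, 37), (33, 23, z, 1), (33, 23, z, 26), (33, 23, z, 37), (33, 9, z, 1), (33, 9, z, 26), (33, 9, z, 37), (34, 18, d, 15), (34, 18, d, 35), (34, 18, d, 4), (34, 18, d, 9), (34, 21, d, 15), (34, 21, d, 35), (34, 21, d, 4), (34, 21, d, 9), (34, 26, d, 15), (34, 26, d, 35), (34, 26, d, 4), (34, 26, d, 9), (34, 35, d, 15), (34, 35, d, 35), (34, 35, d, 4), (34, 35, d, 9)}
Natural join on A: {(33, 20, z, 1, n), (33, 20, z, 1, t), (33, 20, z, 1, x), (33, 20, z, 26, n), (33, 20, z, 26, t), (33, 20, z, 26, x), (33, 20, z, 37, n), (33, 20, z, 37, t), (33, 20, z, 37, x), (33, 23, z, 1, n), (33, 23, z, 1, t), (33, 23, z, 1, x), (33, 23, z, 26, n), (33, 23, z, 26, t), (33, 23, z, 26, x), (33, 23, z, 37, n), (33, 23, z, 37, t), (33, 23, z, 37, x), (33, 9, z, 1, n), (33, 9, z, 1, t), (33, 9, z, 1, x), (33, 9, z, 26, n), (33, 9, z, 26, t), (33, 9, z, 26, x), (33, 9, z, 37, n), (33, 9, z, 37, t), (33, 9, z, 37, x), (34, 18, d, 15, s), (34, 18, d, 35, s), (34, 18, d, 4, s), (34, 18, d, 9, s), (34, 21, d, 15, s), (34, 21, d, 35, s), (34, 21, d, 4, s), (34, 21, d, 9, s), (34, 26, d, 15, s), (34, 26, d, 35, s), (34, 26, d, 4, s), (34, 26, d, 9, s), (34, 35, d, 15, s), (34, 35, d, 35, s), (34, 35, d, 4, s), (34, 35, d, 9, s)}
Projecting to G, A, C (30 duplicate(s) eliminated): {(18, 34, s), (20, 33, n), (20, 33, t), (20, 33, x), (21, 34, s), (23, 33, n), (23, 33, t), (23, 33, x), (26, 34, s), (35, 34, s), (9, 33, n), (9, 33, t), (9, 33, x)}
Filtering on G ≥ 11 ∧ C ≠ t leaves {(18, 34, s), (20, 33, n), (20, 33, x), (21, 34, s), (23, 33, n), (23, 33, x), (26, 34, s), (35, 34, s)}.
Projecting to A, G (2 duplicate(s) eliminated): {(33, 20), (33, 23), (34, 18), (34, 21), (34, 26), (34, 35)}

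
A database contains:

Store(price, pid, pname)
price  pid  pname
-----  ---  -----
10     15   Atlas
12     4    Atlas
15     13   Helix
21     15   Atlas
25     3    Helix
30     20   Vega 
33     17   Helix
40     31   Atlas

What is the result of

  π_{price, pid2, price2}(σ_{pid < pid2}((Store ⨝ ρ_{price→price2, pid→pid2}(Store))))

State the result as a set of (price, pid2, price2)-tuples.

ρ[price→price2, pid→pid2]: schema becomes (price2, pid2, pname); tuples unchanged.
Joining Store and ρ_{price→price2, pid→pid2}(Store) on pname yields {(10, 15, Atlas, 10, 15), (10, 15, Atlas, 12, 4), (10, 15, Atlas, 21, 15), (10, 15, Atlas, 40, 31), (12, 4, Atlas, 10, 15), (12, 4, Atlas, 12, 4), (12, 4, Atlas, 21, 15), (12, 4, Atlas, 40, 31), (15, 13, Helix, 15, 13), (15, 13, Helix, 25, 3), (15, 13, Helix, 33, 17), (21, 15, Atlas, 10, 15), (21, 15, Atlas, 12, 4), (21, 15, Atlas, 21, 15), (21, 15, Atlas, 40, 31), (25, 3, Helix, 15, 13), (25, 3, Helix, 25, 3), (25, 3, Helix, 33, 17), (30, 20, Vega, 30, 20), (33, 17, Helix, 15, 13), (33, 17, Helix, 25, 3), (33, 17, Helix, 33, 17), (40, 31, Atlas, 10, 15), (40, 31, Atlas, 12, 4), (40, 31, Atlas, 21, 15), (40, 31, Atlas, 40, 31)}.
Selection pid < pid2: {(10, 15, Atlas, 40, 31), (12, 4, Atlas, 10, 15), (12, 4, Atlas, 21, 15), (12, 4, Atlas, 40, 31), (15, 13, Helix, 33, 17), (21, 15, Atlas, 40, 31), (25, 3, Helix, 15, 13), (25, 3, Helix, 33, 17)}
π_{price, pid2, price2} gives {(10, 31, 40), (12, 15, 10), (12, 15, 21), (12, 31, 40), (15, 17, 33), (21, 31, 40), (25, 13, 15), (25, 17, 33)}.

{(10, 31, 40), (12, 15, 10), (12, 15, 21), (12, 31, 40), (15, 17, 33), (21, 31, 40), (25, 13, 15), (25, 17, 33)}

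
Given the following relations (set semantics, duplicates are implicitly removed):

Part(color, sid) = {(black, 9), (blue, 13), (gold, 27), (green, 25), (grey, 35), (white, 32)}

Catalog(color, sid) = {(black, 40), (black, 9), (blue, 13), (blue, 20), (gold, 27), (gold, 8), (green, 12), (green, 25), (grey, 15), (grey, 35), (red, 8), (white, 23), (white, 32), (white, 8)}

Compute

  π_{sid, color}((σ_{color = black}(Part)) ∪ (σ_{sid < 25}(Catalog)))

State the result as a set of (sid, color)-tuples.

{(12, green), (13, blue), (15, grey), (20, blue), (23, white), (8, gold), (8, red), (8, white), (9, black)}

Filtering on color = black leaves {(black, 9)}.
Filtering on sid < 25 leaves {(black, 9), (blue, 13), (blue, 20), (gold, 8), (green, 12), (grey, 15), (red, 8), (white, 23), (white, 8)}.
Set union of the two operands is {(black, 9), (blue, 13), (blue, 20), (gold, 8), (green, 12), (grey, 15), (red, 8), (white, 23), (white, 8)}.
Projecting to sid, color: {(12, green), (13, blue), (15, grey), (20, blue), (23, white), (8, gold), (8, red), (8, white), (9, black)}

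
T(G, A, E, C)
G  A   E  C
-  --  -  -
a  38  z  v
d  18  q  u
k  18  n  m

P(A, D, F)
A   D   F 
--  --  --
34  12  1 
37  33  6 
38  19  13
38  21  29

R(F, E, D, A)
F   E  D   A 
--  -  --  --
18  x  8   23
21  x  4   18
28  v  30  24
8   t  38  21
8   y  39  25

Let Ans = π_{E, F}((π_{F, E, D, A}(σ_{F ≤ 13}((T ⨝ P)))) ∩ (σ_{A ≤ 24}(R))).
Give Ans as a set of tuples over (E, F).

{}

Joining T and P on A yields {(a, 38, z, v, 19, 13), (a, 38, z, v, 21, 29)}.
Filtering on F ≤ 13 leaves {(a, 38, z, v, 19, 13)}.
Projecting to F, E, D, A: {(13, z, 19, 38)}
Filtering on A ≤ 24 leaves {(18, x, 8, 23), (21, x, 4, 18), (28, v, 30, 24), (8, t, 38, 21)}.
Set intersection of the two operands is {}.
Projecting to E, F: {}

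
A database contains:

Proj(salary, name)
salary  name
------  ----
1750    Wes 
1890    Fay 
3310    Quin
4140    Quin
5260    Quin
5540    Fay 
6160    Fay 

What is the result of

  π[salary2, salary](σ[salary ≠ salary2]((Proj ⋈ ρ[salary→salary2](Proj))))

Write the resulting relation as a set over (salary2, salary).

{(1890, 5540), (1890, 6160), (3310, 4140), (3310, 5260), (4140, 3310), (4140, 5260), (5260, 3310), (5260, 4140), (5540, 1890), (5540, 6160), (6160, 1890), (6160, 5540)}

ρ[salary→salary2]: schema becomes (salary2, name); tuples unchanged.
Natural join on name: {(1750, Wes, 1750), (1890, Fay, 1890), (1890, Fay, 5540), (1890, Fay, 6160), (3310, Quin, 3310), (3310, Quin, 4140), (3310, Quin, 5260), (4140, Quin, 3310), (4140, Quin, 4140), (4140, Quin, 5260), (5260, Quin, 3310), (5260, Quin, 4140), (5260, Quin, 5260), (5540, Fay, 1890), (5540, Fay, 5540), (5540, Fay, 6160), (6160, Fay, 1890), (6160, Fay, 5540), (6160, Fay, 6160)}
σ[salary ≠ salary2]: keep tuples satisfying salary ≠ salary2 → {(1890, Fay, 5540), (1890, Fay, 6160), (3310, Quin, 4140), (3310, Quin, 5260), (4140, Quin, 3310), (4140, Quin, 5260), (5260, Quin, 3310), (5260, Quin, 4140), (5540, Fay, 1890), (5540, Fay, 6160), (6160, Fay, 1890), (6160, Fay, 5540)}
π_{salary2, salary} gives {(1890, 5540), (1890, 6160), (3310, 4140), (3310, 5260), (4140, 3310), (4140, 5260), (5260, 3310), (5260, 4140), (5540, 1890), (5540, 6160), (6160, 1890), (6160, 5540)}.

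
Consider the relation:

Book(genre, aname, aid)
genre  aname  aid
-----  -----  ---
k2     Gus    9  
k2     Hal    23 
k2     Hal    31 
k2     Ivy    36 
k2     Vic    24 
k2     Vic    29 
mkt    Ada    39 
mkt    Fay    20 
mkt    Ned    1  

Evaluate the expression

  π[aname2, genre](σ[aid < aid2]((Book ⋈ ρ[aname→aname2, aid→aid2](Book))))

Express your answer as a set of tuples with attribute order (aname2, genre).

ρ[aname→aname2, aid→aid2]: schema becomes (genre, aname2, aid2); tuples unchanged.
Natural join on genre: {(k2, Gus, 9, Gus, 9), (k2, Gus, 9, Hal, 23), (k2, Gus, 9, Hal, 31), (k2, Gus, 9, Ivy, 36), (k2, Gus, 9, Vic, 24), (k2, Gus, 9, Vic, 29), (k2, Hal, 23, Gus, 9), (k2, Hal, 23, Hal, 23), (k2, Hal, 23, Hal, 31), (k2, Hal, 23, Ivy, 36), (k2, Hal, 23, Vic, 24), (k2, Hal, 23, Vic, 29), (k2, Hal, 31, Gus, 9), (k2, Hal, 31, Hal, 23), (k2, Hal, 31, Hal, 31), (k2, Hal, 31, Ivy, 36), (k2, Hal, 31, Vic, 24), (k2, Hal, 31, Vic, 29), (k2, Ivy, 36, Gus, 9), (k2, Ivy, 36, Hal, 23), (k2, Ivy, 36, Hal, 31), (k2, Ivy, 36, Ivy, 36), (k2, Ivy, 36, Vic, 24), (k2, Ivy, 36, Vic, 29), (k2, Vic, 24, Gus, 9), (k2, Vic, 24, Hal, 23), (k2, Vic, 24, Hal, 31), (k2, Vic, 24, Ivy, 36), (k2, Vic, 24, Vic, 24), (k2, Vic, 24, Vic, 29), (k2, Vic, 29, Gus, 9), (k2, Vic, 29, Hal, 23), (k2, Vic, 29, Hal, 31), (k2, Vic, 29, Ivy, 36), (k2, Vic, 29, Vic, 24), (k2, Vic, 29, Vic, 29), (mkt, Ada, 39, Ada, 39), (mkt, Ada, 39, Fay, 20), (mkt, Ada, 39, Ned, 1), (mkt, Fay, 20, Ada, 39), (mkt, Fay, 20, Fay, 20), (mkt, Fay, 20, Ned, 1), (mkt, Ned, 1, Ada, 39), (mkt, Ned, 1, Fay, 20), (mkt, Ned, 1, Ned, 1)}
Filtering on aid < aid2 leaves {(k2, Gus, 9, Hal, 23), (k2, Gus, 9, Hal, 31), (k2, Gus, 9, Ivy, 36), (k2, Gus, 9, Vic, 24), (k2, Gus, 9, Vic, 29), (k2, Hal, 23, Hal, 31), (k2, Hal, 23, Ivy, 36), (k2, Hal, 23, Vic, 24), (k2, Hal, 23, Vic, 29), (k2, Hal, 31, Ivy, 36), (k2, Vic, 24, Hal, 31), (k2, Vic, 24, Ivy, 36), (k2, Vic, 24, Vic, 29), (k2, Vic, 29, Hal, 31), (k2, Vic, 29, Ivy, 36), (mkt, Fay, 20, Ada, 39), (mkt, Ned, 1, Ada, 39), (mkt, Ned, 1, Fay, 20)}.
Keep only column(s) aname2, genre (13 duplicate(s) eliminated): {(Ada, mkt), (Fay, mkt), (Hal, k2), (Ivy, k2), (Vic, k2)}

{(Ada, mkt), (Fay, mkt), (Hal, k2), (Ivy, k2), (Vic, k2)}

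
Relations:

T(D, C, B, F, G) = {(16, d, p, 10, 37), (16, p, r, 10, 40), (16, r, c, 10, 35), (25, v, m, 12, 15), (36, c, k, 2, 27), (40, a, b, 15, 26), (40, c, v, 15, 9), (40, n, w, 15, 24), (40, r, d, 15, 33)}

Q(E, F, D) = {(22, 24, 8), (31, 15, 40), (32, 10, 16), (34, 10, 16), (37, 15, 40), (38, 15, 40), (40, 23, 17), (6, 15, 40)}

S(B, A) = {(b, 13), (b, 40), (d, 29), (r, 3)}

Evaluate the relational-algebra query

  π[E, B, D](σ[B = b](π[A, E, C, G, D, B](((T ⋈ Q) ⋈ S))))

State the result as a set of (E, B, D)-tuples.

Natural join on D, F: {(16, d, p, 10, 37, 32), (16, d, p, 10, 37, 34), (16, p, r, 10, 40, 32), (16, p, r, 10, 40, 34), (16, r, c, 10, 35, 32), (16, r, c, 10, 35, 34), (40, a, b, 15, 26, 31), (40, a, b, 15, 26, 37), (40, a, b, 15, 26, 38), (40, a, b, 15, 26, 6), (40, c, v, 15, 9, 31), (40, c, v, 15, 9, 37), (40, c, v, 15, 9, 38), (40, c, v, 15, 9, 6), (40, n, w, 15, 24, 31), (40, n, w, 15, 24, 37), (40, n, w, 15, 24, 38), (40, n, w, 15, 24, 6), (40, r, d, 15, 33, 31), (40, r, d, 15, 33, 37), (40, r, d, 15, 33, 38), (40, r, d, 15, 33, 6)}
Natural join on B: {(16, p, r, 10, 40, 32, 3), (16, p, r, 10, 40, 34, 3), (40, a, b, 15, 26, 31, 13), (40, a, b, 15, 26, 31, 40), (40, a, b, 15, 26, 37, 13), (40, a, b, 15, 26, 37, 40), (40, a, b, 15, 26, 38, 13), (40, a, b, 15, 26, 38, 40), (40, a, b, 15, 26, 6, 13), (40, a, b, 15, 26, 6, 40), (40, r, d, 15, 33, 31, 29), (40, r, d, 15, 33, 37, 29), (40, r, d, 15, 33, 38, 29), (40, r, d, 15, 33, 6, 29)}
π[A, E, C, G, D, B]: project onto (A, E, C, G, D, B) → {(13, 31, a, 26, 40, b), (13, 37, a, 26, 40, b), (13, 38, a, 26, 40, b), (13, 6, a, 26, 40, b), (29, 31, r, 33, 40, d), (29, 37, r, 33, 40, d), (29, 38, r, 33, 40, d), (29, 6, r, 33, 40, d), (3, 32, p, 40, 16, r), (3, 34, p, 40, 16, r), (40, 31, a, 26, 40, b), (40, 37, a, 26, 40, b), (40, 38, a, 26, 40, b), (40, 6, a, 26, 40, b)}
σ[B = b]: keep tuples satisfying B = b → {(13, 31, a, 26, 40, b), (13, 37, a, 26, 40, b), (13, 38, a, 26, 40, b), (13, 6, a, 26, 40, b), (40, 31, a, 26, 40, b), (40, 37, a, 26, 40, b), (40, 38, a, 26, 40, b), (40, 6, a, 26, 40, b)}
π[E, B, D]: project onto (E, B, D) (4 duplicate(s) eliminated) → {(31, b, 40), (37, b, 40), (38, b, 40), (6, b, 40)}

{(31, b, 40), (37, b, 40), (38, b, 40), (6, b, 40)}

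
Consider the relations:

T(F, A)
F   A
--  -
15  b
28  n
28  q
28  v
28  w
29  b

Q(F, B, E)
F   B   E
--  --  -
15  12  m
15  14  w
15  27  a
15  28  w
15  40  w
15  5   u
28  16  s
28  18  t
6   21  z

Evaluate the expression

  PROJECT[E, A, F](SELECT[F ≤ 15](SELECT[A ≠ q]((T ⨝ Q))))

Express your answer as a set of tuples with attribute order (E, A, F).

Natural join on F: {(15, b, 12, m), (15, b, 14, w), (15, b, 27, a), (15, b, 28, w), (15, b, 40, w), (15, b, 5, u), (28, n, 16, s), (28, n, 18, t), (28, q, 16, s), (28, q, 18, t), (28, v, 16, s), (28, v, 18, t), (28, w, 16, s), (28, w, 18, t)}
Apply σ_{A ≠ q}; surviving tuples: {(15, b, 12, m), (15, b, 14, w), (15, b, 27, a), (15, b, 28, w), (15, b, 40, w), (15, b, 5, u), (28, n, 16, s), (28, n, 18, t), (28, v, 16, s), (28, v, 18, t), (28, w, 16, s), (28, w, 18, t)}
Apply σ_{F ≤ 15}; surviving tuples: {(15, b, 12, m), (15, b, 14, w), (15, b, 27, a), (15, b, 28, w), (15, b, 40, w), (15, b, 5, u)}
Keep only column(s) E, A, F (2 duplicate(s) eliminated): {(a, b, 15), (m, b, 15), (u, b, 15), (w, b, 15)}

{(a, b, 15), (m, b, 15), (u, b, 15), (w, b, 15)}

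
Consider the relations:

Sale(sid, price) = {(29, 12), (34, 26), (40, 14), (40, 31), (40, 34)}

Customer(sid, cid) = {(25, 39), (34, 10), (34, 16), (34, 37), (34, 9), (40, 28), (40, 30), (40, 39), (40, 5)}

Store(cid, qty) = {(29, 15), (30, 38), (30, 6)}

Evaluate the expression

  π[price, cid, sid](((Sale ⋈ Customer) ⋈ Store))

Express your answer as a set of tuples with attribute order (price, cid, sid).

{(14, 30, 40), (31, 30, 40), (34, 30, 40)}

Sale ⋈ Customer (natural join on sid): {(34, 26, 10), (34, 26, 16), (34, 26, 37), (34, 26, 9), (40, 14, 28), (40, 14, 30), (40, 14, 39), (40, 14, 5), (40, 31, 28), (40, 31, 30), (40, 31, 39), (40, 31, 5), (40, 34, 28), (40, 34, 30), (40, 34, 39), (40, 34, 5)}
(Sale ⋈ Customer) ⋈ Store (natural join on cid): {(40, 14, 30, 38), (40, 14, 30, 6), (40, 31, 30, 38), (40, 31, 30, 6), (40, 34, 30, 38), (40, 34, 30, 6)}
Projecting to price, cid, sid (3 duplicate(s) eliminated): {(14, 30, 40), (31, 30, 40), (34, 30, 40)}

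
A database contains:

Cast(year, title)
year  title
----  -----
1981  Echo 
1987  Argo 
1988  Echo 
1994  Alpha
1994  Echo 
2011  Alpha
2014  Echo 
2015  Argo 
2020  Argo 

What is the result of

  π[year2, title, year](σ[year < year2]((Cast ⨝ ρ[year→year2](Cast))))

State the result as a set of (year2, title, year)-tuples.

{(1988, Echo, 1981), (1994, Echo, 1981), (1994, Echo, 1988), (2011, Alpha, 1994), (2014, Echo, 1981), (2014, Echo, 1988), (2014, Echo, 1994), (2015, Argo, 1987), (2020, Argo, 1987), (2020, Argo, 2015)}

ρ[year→year2]: schema becomes (year2, title); tuples unchanged.
Natural join on title: {(1981, Echo, 1981), (1981, Echo, 1988), (1981, Echo, 1994), (1981, Echo, 2014), (1987, Argo, 1987), (1987, Argo, 2015), (1987, Argo, 2020), (1988, Echo, 1981), (1988, Echo, 1988), (1988, Echo, 1994), (1988, Echo, 2014), (1994, Alpha, 1994), (1994, Alpha, 2011), (1994, Echo, 1981), (1994, Echo, 1988), (1994, Echo, 1994), (1994, Echo, 2014), (2011, Alpha, 1994), (2011, Alpha, 2011), (2014, Echo, 1981), (2014, Echo, 1988), (2014, Echo, 1994), (2014, Echo, 2014), (2015, Argo, 1987), (2015, Argo, 2015), (2015, Argo, 2020), (2020, Argo, 1987), (2020, Argo, 2015), (2020, Argo, 2020)}
Apply σ_{year < year2}; surviving tuples: {(1981, Echo, 1988), (1981, Echo, 1994), (1981, Echo, 2014), (1987, Argo, 2015), (1987, Argo, 2020), (1988, Echo, 1994), (1988, Echo, 2014), (1994, Alpha, 2011), (1994, Echo, 2014), (2015, Argo, 2020)}
π[year2, title, year]: project onto (year2, title, year) → {(1988, Echo, 1981), (1994, Echo, 1981), (1994, Echo, 1988), (2011, Alpha, 1994), (2014, Echo, 1981), (2014, Echo, 1988), (2014, Echo, 1994), (2015, Argo, 1987), (2020, Argo, 1987), (2020, Argo, 2015)}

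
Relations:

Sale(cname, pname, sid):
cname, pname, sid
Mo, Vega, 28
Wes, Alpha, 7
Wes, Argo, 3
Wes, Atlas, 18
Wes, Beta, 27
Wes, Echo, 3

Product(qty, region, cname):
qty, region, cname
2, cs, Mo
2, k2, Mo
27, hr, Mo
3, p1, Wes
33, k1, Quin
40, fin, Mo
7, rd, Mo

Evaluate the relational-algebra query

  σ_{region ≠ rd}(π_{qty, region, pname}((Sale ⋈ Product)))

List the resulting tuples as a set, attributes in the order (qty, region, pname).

{(2, cs, Vega), (2, k2, Vega), (27, hr, Vega), (3, p1, Alpha), (3, p1, Argo), (3, p1, Atlas), (3, p1, Beta), (3, p1, Echo), (40, fin, Vega)}

Natural join on cname: {(Mo, Vega, 28, 2, cs), (Mo, Vega, 28, 2, k2), (Mo, Vega, 28, 27, hr), (Mo, Vega, 28, 40, fin), (Mo, Vega, 28, 7, rd), (Wes, Alpha, 7, 3, p1), (Wes, Argo, 3, 3, p1), (Wes, Atlas, 18, 3, p1), (Wes, Beta, 27, 3, p1), (Wes, Echo, 3, 3, p1)}
Projecting to qty, region, pname: {(2, cs, Vega), (2, k2, Vega), (27, hr, Vega), (3, p1, Alpha), (3, p1, Argo), (3, p1, Atlas), (3, p1, Beta), (3, p1, Echo), (40, fin, Vega), (7, rd, Vega)}
Apply σ_{region ≠ rd}; surviving tuples: {(2, cs, Vega), (2, k2, Vega), (27, hr, Vega), (3, p1, Alpha), (3, p1, Argo), (3, p1, Atlas), (3, p1, Beta), (3, p1, Echo), (40, fin, Vega)}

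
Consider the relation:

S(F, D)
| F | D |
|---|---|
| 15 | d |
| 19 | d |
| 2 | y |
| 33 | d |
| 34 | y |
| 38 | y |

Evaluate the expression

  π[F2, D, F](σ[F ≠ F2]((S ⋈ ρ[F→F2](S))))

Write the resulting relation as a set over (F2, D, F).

ρ[F→F2]: schema becomes (F2, D); tuples unchanged.
Natural join on D: {(15, d, 15), (15, d, 19), (15, d, 33), (19, d, 15), (19, d, 19), (19, d, 33), (2, y, 2), (2, y, 34), (2, y, 38), (33, d, 15), (33, d, 19), (33, d, 33), (34, y, 2), (34, y, 34), (34, y, 38), (38, y, 2), (38, y, 34), (38, y, 38)}
σ[F ≠ F2]: keep tuples satisfying F ≠ F2 → {(15, d, 19), (15, d, 33), (19, d, 15), (19, d, 33), (2, y, 34), (2, y, 38), (33, d, 15), (33, d, 19), (34, y, 2), (34, y, 38), (38, y, 2), (38, y, 34)}
Projecting to F2, D, F: {(15, d, 19), (15, d, 33), (19, d, 15), (19, d, 33), (2, y, 34), (2, y, 38), (33, d, 15), (33, d, 19), (34, y, 2), (34, y, 38), (38, y, 2), (38, y, 34)}

{(15, d, 19), (15, d, 33), (19, d, 15), (19, d, 33), (2, y, 34), (2, y, 38), (33, d, 15), (33, d, 19), (34, y, 2), (34, y, 38), (38, y, 2), (38, y, 34)}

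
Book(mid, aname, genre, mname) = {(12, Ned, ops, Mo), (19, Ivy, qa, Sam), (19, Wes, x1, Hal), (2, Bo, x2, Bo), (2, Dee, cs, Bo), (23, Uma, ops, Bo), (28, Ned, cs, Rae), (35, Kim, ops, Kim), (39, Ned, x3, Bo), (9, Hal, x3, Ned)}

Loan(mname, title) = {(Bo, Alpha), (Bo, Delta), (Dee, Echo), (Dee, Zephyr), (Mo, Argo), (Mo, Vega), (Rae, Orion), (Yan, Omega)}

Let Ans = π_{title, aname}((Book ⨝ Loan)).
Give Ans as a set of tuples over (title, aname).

{(Alpha, Bo), (Alpha, Dee), (Alpha, Ned), (Alpha, Uma), (Argo, Ned), (Delta, Bo), (Delta, Dee), (Delta, Ned), (Delta, Uma), (Orion, Ned), (Vega, Ned)}

Joining Book and Loan on mname yields {(12, Ned, ops, Mo, Argo), (12, Ned, ops, Mo, Vega), (2, Bo, x2, Bo, Alpha), (2, Bo, x2, Bo, Delta), (2, Dee, cs, Bo, Alpha), (2, Dee, cs, Bo, Delta), (23, Uma, ops, Bo, Alpha), (23, Uma, ops, Bo, Delta), (28, Ned, cs, Rae, Orion), (39, Ned, x3, Bo, Alpha), (39, Ned, x3, Bo, Delta)}.
π[title, aname]: project onto (title, aname) → {(Alpha, Bo), (Alpha, Dee), (Alpha, Ned), (Alpha, Uma), (Argo, Ned), (Delta, Bo), (Delta, Dee), (Delta, Ned), (Delta, Uma), (Orion, Ned), (Vega, Ned)}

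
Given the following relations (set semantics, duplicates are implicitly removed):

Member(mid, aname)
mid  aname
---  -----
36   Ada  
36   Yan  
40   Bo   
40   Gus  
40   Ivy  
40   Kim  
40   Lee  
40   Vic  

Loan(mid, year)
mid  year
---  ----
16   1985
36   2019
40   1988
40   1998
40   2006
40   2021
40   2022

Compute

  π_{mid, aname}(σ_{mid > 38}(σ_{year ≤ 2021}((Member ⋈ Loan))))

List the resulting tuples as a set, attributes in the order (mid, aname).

Joining Member and Loan on mid yields {(36, Ada, 2019), (36, Yan, 2019), (40, Bo, 1988), (40, Bo, 1998), (40, Bo, 2006), (40, Bo, 2021), (40, Bo, 2022), (40, Gus, 1988), (40, Gus, 1998), (40, Gus, 2006), (40, Gus, 2021), (40, Gus, 2022), (40, Ivy, 1988), (40, Ivy, 1998), (40, Ivy, 2006), (40, Ivy, 2021), (40, Ivy, 2022), (40, Kim, 1988), (40, Kim, 1998), (40, Kim, 2006), (40, Kim, 2021), (40, Kim, 2022), (40, Lee, 1988), (40, Lee, 1998), (40, Lee, 2006), (40, Lee, 2021), (40, Lee, 2022), (40, Vic, 1988), (40, Vic, 1998), (40, Vic, 2006), (40, Vic, 2021), (40, Vic, 2022)}.
Apply σ_{year ≤ 2021}; surviving tuples: {(36, Ada, 2019), (36, Yan, 2019), (40, Bo, 1988), (40, Bo, 1998), (40, Bo, 2006), (40, Bo, 2021), (40, Gus, 1988), (40, Gus, 1998), (40, Gus, 2006), (40, Gus, 2021), (40, Ivy, 1988), (40, Ivy, 1998), (40, Ivy, 2006), (40, Ivy, 2021), (40, Kim, 1988), (40, Kim, 1998), (40, Kim, 2006), (40, Kim, 2021), (40, Lee, 1988), (40, Lee, 1998), (40, Lee, 2006), (40, Lee, 2021), (40, Vic, 1988), (40, Vic, 1998), (40, Vic, 2006), (40, Vic, 2021)}
Apply σ_{mid > 38}; surviving tuples: {(40, Bo, 1988), (40, Bo, 1998), (40, Bo, 2006), (40, Bo, 2021), (40, Gus, 1988), (40, Gus, 1998), (40, Gus, 2006), (40, Gus, 2021), (40, Ivy, 1988), (40, Ivy, 1998), (40, Ivy, 2006), (40, Ivy, 2021), (40, Kim, 1988), (40, Kim, 1998), (40, Kim, 2006), (40, Kim, 2021), (40, Lee, 1988), (40, Lee, 1998), (40, Lee, 2006), (40, Lee, 2021), (40, Vic, 1988), (40, Vic, 1998), (40, Vic, 2006), (40, Vic, 2021)}
Projecting to mid, aname (18 duplicate(s) eliminated): {(40, Bo), (40, Gus), (40, Ivy), (40, Kim), (40, Lee), (40, Vic)}

{(40, Bo), (40, Gus), (40, Ivy), (40, Kim), (40, Lee), (40, Vic)}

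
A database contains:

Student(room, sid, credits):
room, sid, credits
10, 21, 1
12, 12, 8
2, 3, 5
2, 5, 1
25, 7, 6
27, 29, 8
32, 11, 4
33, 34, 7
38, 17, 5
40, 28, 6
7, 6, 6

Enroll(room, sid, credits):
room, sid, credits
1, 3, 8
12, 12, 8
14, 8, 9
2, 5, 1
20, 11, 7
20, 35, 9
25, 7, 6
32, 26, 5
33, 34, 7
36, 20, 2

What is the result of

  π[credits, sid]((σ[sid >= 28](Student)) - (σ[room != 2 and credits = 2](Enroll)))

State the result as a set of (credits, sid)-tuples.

{(6, 28), (7, 34), (8, 29)}

Filtering on sid >= 28 leaves {(27, 29, 8), (33, 34, 7), (40, 28, 6)}.
Filtering on room != 2 and credits = 2 leaves {(36, 20, 2)}.
Set difference of the two operands is {(27, 29, 8), (33, 34, 7), (40, 28, 6)}.
π_{credits, sid} gives {(6, 28), (7, 34), (8, 29)}.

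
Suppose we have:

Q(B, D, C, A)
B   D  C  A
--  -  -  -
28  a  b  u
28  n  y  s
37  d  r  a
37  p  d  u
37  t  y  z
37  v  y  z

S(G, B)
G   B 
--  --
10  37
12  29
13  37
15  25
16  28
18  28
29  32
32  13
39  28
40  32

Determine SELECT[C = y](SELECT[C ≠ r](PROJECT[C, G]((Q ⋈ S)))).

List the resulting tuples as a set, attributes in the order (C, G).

{(y, 10), (y, 13), (y, 16), (y, 18), (y, 39)}

Natural join on B: {(28, a, b, u, 16), (28, a, b, u, 18), (28, a, b, u, 39), (28, n, y, s, 16), (28, n, y, s, 18), (28, n, y, s, 39), (37, d, r, a, 10), (37, d, r, a, 13), (37, p, d, u, 10), (37, p, d, u, 13), (37, t, y, z, 10), (37, t, y, z, 13), (37, v, y, z, 10), (37, v, y, z, 13)}
Keep only column(s) C, G (2 duplicate(s) eliminated): {(b, 16), (b, 18), (b, 39), (d, 10), (d, 13), (r, 10), (r, 13), (y, 10), (y, 13), (y, 16), (y, 18), (y, 39)}
σ[C ≠ r]: keep tuples satisfying C ≠ r → {(b, 16), (b, 18), (b, 39), (d, 10), (d, 13), (y, 10), (y, 13), (y, 16), (y, 18), (y, 39)}
σ[C = y]: keep tuples satisfying C = y → {(y, 10), (y, 13), (y, 16), (y, 18), (y, 39)}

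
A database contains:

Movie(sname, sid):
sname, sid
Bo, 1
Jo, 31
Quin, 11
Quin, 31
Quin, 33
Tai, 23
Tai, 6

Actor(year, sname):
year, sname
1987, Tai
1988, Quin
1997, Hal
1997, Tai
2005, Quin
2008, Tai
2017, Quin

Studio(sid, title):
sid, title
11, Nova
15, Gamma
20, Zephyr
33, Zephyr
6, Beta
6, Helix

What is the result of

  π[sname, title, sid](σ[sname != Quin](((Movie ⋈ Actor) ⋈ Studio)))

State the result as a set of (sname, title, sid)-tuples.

{(Tai, Beta, 6), (Tai, Helix, 6)}

Natural join on sname: {(Quin, 11, 1988), (Quin, 11, 2005), (Quin, 11, 2017), (Quin, 31, 1988), (Quin, 31, 2005), (Quin, 31, 2017), (Quin, 33, 1988), (Quin, 33, 2005), (Quin, 33, 2017), (Tai, 23, 1987), (Tai, 23, 1997), (Tai, 23, 2008), (Tai, 6, 1987), (Tai, 6, 1997), (Tai, 6, 2008)}
Natural join on sid: {(Quin, 11, 1988, Nova), (Quin, 11, 2005, Nova), (Quin, 11, 2017, Nova), (Quin, 33, 1988, Zephyr), (Quin, 33, 2005, Zephyr), (Quin, 33, 2017, Zephyr), (Tai, 6, 1987, Beta), (Tai, 6, 1987, Helix), (Tai, 6, 1997, Beta), (Tai, 6, 1997, Helix), (Tai, 6, 2008, Beta), (Tai, 6, 2008, Helix)}
σ[sname != Quin]: keep tuples satisfying sname != Quin → {(Tai, 6, 1987, Beta), (Tai, 6, 1987, Helix), (Tai, 6, 1997, Beta), (Tai, 6, 1997, Helix), (Tai, 6, 2008, Beta), (Tai, 6, 2008, Helix)}
Projecting to sname, title, sid (4 duplicate(s) eliminated): {(Tai, Beta, 6), (Tai, Helix, 6)}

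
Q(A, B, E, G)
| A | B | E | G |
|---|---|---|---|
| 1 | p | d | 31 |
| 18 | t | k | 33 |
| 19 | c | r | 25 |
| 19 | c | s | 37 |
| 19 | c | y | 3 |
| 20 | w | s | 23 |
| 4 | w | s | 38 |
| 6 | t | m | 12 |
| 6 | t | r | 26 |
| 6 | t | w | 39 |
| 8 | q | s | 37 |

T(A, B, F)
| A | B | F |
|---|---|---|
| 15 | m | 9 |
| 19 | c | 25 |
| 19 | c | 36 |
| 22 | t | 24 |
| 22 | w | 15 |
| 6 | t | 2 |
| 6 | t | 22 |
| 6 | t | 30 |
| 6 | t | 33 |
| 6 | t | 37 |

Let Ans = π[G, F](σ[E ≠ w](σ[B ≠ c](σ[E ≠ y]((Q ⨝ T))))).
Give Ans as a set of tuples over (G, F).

Joining Q and T on A, B yields {(19, c, r, 25, 25), (19, c, r, 25, 36), (19, c, s, 37, 25), (19, c, s, 37, 36), (19, c, y, 3, 25), (19, c, y, 3, 36), (6, t, m, 12, 2), (6, t, m, 12, 22), (6, t, m, 12, 30), (6, t, m, 12, 33), (6, t, m, 12, 37), (6, t, r, 26, 2), (6, t, r, 26, 22), (6, t, r, 26, 30), (6, t, r, 26, 33), (6, t, r, 26, 37), (6, t, w, 39, 2), (6, t, w, 39, 22), (6, t, w, 39, 30), (6, t, w, 39, 33), (6, t, w, 39, 37)}.
Apply σ_{E ≠ y}; surviving tuples: {(19, c, r, 25, 25), (19, c, r, 25, 36), (19, c, s, 37, 25), (19, c, s, 37, 36), (6, t, m, 12, 2), (6, t, m, 12, 22), (6, t, m, 12, 30), (6, t, m, 12, 33), (6, t, m, 12, 37), (6, t, r, 26, 2), (6, t, r, 26, 22), (6, t, r, 26, 30), (6, t, r, 26, 33), (6, t, r, 26, 37), (6, t, w, 39, 2), (6, t, w, 39, 22), (6, t, w, 39, 30), (6, t, w, 39, 33), (6, t, w, 39, 37)}
Apply σ_{B ≠ c}; surviving tuples: {(6, t, m, 12, 2), (6, t, m, 12, 22), (6, t, m, 12, 30), (6, t, m, 12, 33), (6, t, m, 12, 37), (6, t, r, 26, 2), (6, t, r, 26, 22), (6, t, r, 26, 30), (6, t, r, 26, 33), (6, t, r, 26, 37), (6, t, w, 39, 2), (6, t, w, 39, 22), (6, t, w, 39, 30), (6, t, w, 39, 33), (6, t, w, 39, 37)}
Apply σ_{E ≠ w}; surviving tuples: {(6, t, m, 12, 2), (6, t, m, 12, 22), (6, t, m, 12, 30), (6, t, m, 12, 33), (6, t, m, 12, 37), (6, t, r, 26, 2), (6, t, r, 26, 22), (6, t, r, 26, 30), (6, t, r, 26, 33), (6, t, r, 26, 37)}
π_{G, F} gives {(12, 2), (12, 22), (12, 30), (12, 33), (12, 37), (26, 2), (26, 22), (26, 30), (26, 33), (26, 37)}.

{(12, 2), (12, 22), (12, 30), (12, 33), (12, 37), (26, 2), (26, 22), (26, 30), (26, 33), (26, 37)}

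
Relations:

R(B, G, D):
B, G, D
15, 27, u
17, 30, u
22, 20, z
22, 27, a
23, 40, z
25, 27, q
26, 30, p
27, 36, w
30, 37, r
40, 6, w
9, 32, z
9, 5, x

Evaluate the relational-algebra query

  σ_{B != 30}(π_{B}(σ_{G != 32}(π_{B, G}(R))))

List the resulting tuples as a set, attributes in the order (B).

Keep only column(s) B, G: {(15, 27), (17, 30), (22, 20), (22, 27), (23, 40), (25, 27), (26, 30), (27, 36), (30, 37), (40, 6), (9, 32), (9, 5)}
σ[G != 32]: keep tuples satisfying G != 32 → {(15, 27), (17, 30), (22, 20), (22, 27), (23, 40), (25, 27), (26, 30), (27, 36), (30, 37), (40, 6), (9, 5)}
Keep only column(s) B (1 duplicate(s) eliminated): {15, 17, 22, 23, 25, 26, 27, 30, 40, 9}
σ[B != 30]: keep tuples satisfying B != 30 → {15, 17, 22, 23, 25, 26, 27, 40, 9}

{15, 17, 22, 23, 25, 26, 27, 40, 9}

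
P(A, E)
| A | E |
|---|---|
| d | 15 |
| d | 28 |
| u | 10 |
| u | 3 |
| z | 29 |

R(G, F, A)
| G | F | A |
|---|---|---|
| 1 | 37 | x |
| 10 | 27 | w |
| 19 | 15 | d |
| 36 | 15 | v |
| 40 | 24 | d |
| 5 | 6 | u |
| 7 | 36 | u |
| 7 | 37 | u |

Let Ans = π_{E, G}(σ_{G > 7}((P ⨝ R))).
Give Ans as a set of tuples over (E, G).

{(15, 19), (15, 40), (28, 19), (28, 40)}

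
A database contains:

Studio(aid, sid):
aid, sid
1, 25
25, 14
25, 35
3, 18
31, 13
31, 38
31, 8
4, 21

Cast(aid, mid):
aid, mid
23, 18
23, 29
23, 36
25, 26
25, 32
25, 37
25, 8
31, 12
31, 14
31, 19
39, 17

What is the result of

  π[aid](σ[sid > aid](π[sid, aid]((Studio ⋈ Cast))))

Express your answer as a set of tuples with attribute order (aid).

{25, 31}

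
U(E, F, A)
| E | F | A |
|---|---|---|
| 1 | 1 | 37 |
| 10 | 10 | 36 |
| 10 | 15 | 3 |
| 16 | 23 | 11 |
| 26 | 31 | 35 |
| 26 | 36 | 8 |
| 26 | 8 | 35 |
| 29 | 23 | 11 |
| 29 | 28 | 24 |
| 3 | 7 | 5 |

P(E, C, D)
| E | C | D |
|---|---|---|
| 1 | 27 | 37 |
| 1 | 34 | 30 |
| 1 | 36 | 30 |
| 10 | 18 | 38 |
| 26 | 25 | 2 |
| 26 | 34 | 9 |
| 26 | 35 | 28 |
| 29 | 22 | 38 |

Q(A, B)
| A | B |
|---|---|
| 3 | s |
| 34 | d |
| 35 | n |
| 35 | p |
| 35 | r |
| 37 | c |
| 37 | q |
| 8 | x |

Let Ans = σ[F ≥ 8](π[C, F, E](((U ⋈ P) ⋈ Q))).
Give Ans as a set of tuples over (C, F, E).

{(18, 15, 10), (25, 31, 26), (25, 36, 26), (25, 8, 26), (34, 31, 26), (34, 36, 26), (34, 8, 26), (35, 31, 26), (35, 36, 26), (35, 8, 26)}

U ⋈ P (natural join on E): {(1, 1, 37, 27, 37), (1, 1, 37, 34, 30), (1, 1, 37, 36, 30), (10, 10, 36, 18, 38), (10, 15, 3, 18, 38), (26, 31, 35, 25, 2), (26, 31, 35, 34, 9), (26, 31, 35, 35, 28), (26, 36, 8, 25, 2), (26, 36, 8, 34, 9), (26, 36, 8, 35, 28), (26, 8, 35, 25, 2), (26, 8, 35, 34, 9), (26, 8, 35, 35, 28), (29, 23, 11, 22, 38), (29, 28, 24, 22, 38)}
(U ⋈ P) ⋈ Q (natural join on A): {(1, 1, 37, 27, 37, c), (1, 1, 37, 27, 37, q), (1, 1, 37, 34, 30, c), (1, 1, 37, 34, 30, q), (1, 1, 37, 36, 30, c), (1, 1, 37, 36, 30, q), (10, 15, 3, 18, 38, s), (26, 31, 35, 25, 2, n), (26, 31, 35, 25, 2, p), (26, 31, 35, 25, 2, r), (26, 31, 35, 34, 9, n), (26, 31, 35, 34, 9, p), (26, 31, 35, 34, 9, r), (26, 31, 35, 35, 28, n), (26, 31, 35, 35, 28, p), (26, 31, 35, 35, 28, r), (26, 36, 8, 25, 2, x), (26, 36, 8, 34, 9, x), (26, 36, 8, 35, 28, x), (26, 8, 35, 25, 2, n), (26, 8, 35, 25, 2, p), (26, 8, 35, 25, 2, r), (26, 8, 35, 34, 9, n), (26, 8, 35, 34, 9, p), (26, 8, 35, 34, 9, r), (26, 8, 35, 35, 28, n), (26, 8, 35, 35, 28, p), (26, 8, 35, 35, 28, r)}
π_{C, F, E} gives {(18, 15, 10), (25, 31, 26), (25, 36, 26), (25, 8, 26), (27, 1, 1), (34, 1, 1), (34, 31, 26), (34, 36, 26), (34, 8, 26), (35, 31, 26), (35, 36, 26), (35, 8, 26), (36, 1, 1)} (15 duplicate(s) eliminated).
σ[F ≥ 8]: keep tuples satisfying F ≥ 8 → {(18, 15, 10), (25, 31, 26), (25, 36, 26), (25, 8, 26), (34, 31, 26), (34, 36, 26), (34, 8, 26), (35, 31, 26), (35, 36, 26), (35, 8, 26)}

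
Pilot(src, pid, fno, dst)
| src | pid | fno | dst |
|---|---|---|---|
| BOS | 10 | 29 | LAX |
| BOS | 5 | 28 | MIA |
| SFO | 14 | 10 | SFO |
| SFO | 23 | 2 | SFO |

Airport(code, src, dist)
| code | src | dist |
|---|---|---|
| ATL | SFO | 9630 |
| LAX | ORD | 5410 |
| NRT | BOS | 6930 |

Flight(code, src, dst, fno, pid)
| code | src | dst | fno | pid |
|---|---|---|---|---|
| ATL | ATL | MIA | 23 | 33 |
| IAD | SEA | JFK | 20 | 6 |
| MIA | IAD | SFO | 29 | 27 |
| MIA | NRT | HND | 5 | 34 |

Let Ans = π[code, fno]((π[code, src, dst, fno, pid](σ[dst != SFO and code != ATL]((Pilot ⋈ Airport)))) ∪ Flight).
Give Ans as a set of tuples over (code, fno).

Joining Pilot and Airport on src yields {(BOS, 10, 29, LAX, NRT, 6930), (BOS, 5, 28, MIA, NRT, 6930), (SFO, 14, 10, SFO, ATL, 9630), (SFO, 23, 2, SFO, ATL, 9630)}.
Apply σ_{dst != SFO and code != ATL}; surviving tuples: {(BOS, 10, 29, LAX, NRT, 6930), (BOS, 5, 28, MIA, NRT, 6930)}
Keep only column(s) code, src, dst, fno, pid: {(NRT, BOS, LAX, 29, 10), (NRT, BOS, MIA, 28, 5)}
Union: {(NRT, BOS, LAX, 29, 10), (NRT, BOS, MIA, 28, 5)} with {(ATL, ATL, MIA, 23, 33), (IAD, SEA, JFK, 20, 6), (MIA, IAD, SFO, 29, 27), (MIA, NRT, HND, 5, 34)} → {(ATL, ATL, MIA, 23, 33), (IAD, SEA, JFK, 20, 6), (MIA, IAD, SFO, 29, 27), (MIA, NRT, HND, 5, 34), (NRT, BOS, LAX, 29, 10), (NRT, BOS, MIA, 28, 5)}
Keep only column(s) code, fno: {(ATL, 23), (IAD, 20), (MIA, 29), (MIA, 5), (NRT, 28), (NRT, 29)}

{(ATL, 23), (IAD, 20), (MIA, 29), (MIA, 5), (NRT, 28), (NRT, 29)}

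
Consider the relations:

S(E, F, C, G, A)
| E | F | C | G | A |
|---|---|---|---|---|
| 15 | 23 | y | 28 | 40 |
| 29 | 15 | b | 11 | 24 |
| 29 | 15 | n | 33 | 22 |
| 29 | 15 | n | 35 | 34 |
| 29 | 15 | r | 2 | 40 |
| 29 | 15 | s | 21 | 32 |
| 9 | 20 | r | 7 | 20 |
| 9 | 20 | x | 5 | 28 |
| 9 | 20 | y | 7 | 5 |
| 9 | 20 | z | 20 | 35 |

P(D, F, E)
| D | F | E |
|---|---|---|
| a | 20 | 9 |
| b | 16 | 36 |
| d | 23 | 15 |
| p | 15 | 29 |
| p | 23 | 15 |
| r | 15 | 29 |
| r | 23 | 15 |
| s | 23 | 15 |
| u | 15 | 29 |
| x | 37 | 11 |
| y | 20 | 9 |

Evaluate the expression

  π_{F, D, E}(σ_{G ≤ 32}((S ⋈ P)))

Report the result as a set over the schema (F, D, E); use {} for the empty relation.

Joining S and P on E, F yields {(15, 23, y, 28, 40, d), (15, 23, y, 28, 40, p), (15, 23, y, 28, 40, r), (15, 23, y, 28, 40, s), (29, 15, b, 11, 24, p), (29, 15, b, 11, 24, r), (29, 15, b, 11, 24, u), (29, 15, n, 33, 22, p), (29, 15, n, 33, 22, r), (29, 15, n, 33, 22, u), (29, 15, n, 35, 34, p), (29, 15, n, 35, 34, r), (29, 15, n, 35, 34, u), (29, 15, r, 2, 40, p), (29, 15, r, 2, 40, r), (29, 15, r, 2, 40, u), (29, 15, s, 21, 32, p), (29, 15, s, 21, 32, r), (29, 15, s, 21, 32, u), (9, 20, r, 7, 20, a), (9, 20, r, 7, 20, y), (9, 20, x, 5, 28, a), (9, 20, x, 5, 28, y), (9, 20, y, 7, 5, a), (9, 20, y, 7, 5, y), (9, 20, z, 20, 35, a), (9, 20, z, 20, 35, y)}.
Filtering on G ≤ 32 leaves {(15, 23, y, 28, 40, d), (15, 23, y, 28, 40, p), (15, 23, y, 28, 40, r), (15, 23, y, 28, 40, s), (29, 15, b, 11, 24, p), (29, 15, b, 11, 24, r), (29, 15, b, 11, 24, u), (29, 15, r, 2, 40, p), (29, 15, r, 2, 40, r), (29, 15, r, 2, 40, u), (29, 15, s, 21, 32, p), (29, 15, s, 21, 32, r), (29, 15, s, 21, 32, u), (9, 20, r, 7, 20, a), (9, 20, r, 7, 20, y), (9, 20, x, 5, 28, a), (9, 20, x, 5, 28, y), (9, 20, y, 7, 5, a), (9, 20, y, 7, 5, y), (9, 20, z, 20, 35, a), (9, 20, z, 20, 35, y)}.
π_{F, D, E} gives {(15, p, 29), (15, r, 29), (15, u, 29), (20, a, 9), (20, y, 9), (23, d, 15), (23, p, 15), (23, r, 15), (23, s, 15)} (12 duplicate(s) eliminated).

{(15, p, 29), (15, r, 29), (15, u, 29), (20, a, 9), (20, y, 9), (23, d, 15), (23, p, 15), (23, r, 15), (23, s, 15)}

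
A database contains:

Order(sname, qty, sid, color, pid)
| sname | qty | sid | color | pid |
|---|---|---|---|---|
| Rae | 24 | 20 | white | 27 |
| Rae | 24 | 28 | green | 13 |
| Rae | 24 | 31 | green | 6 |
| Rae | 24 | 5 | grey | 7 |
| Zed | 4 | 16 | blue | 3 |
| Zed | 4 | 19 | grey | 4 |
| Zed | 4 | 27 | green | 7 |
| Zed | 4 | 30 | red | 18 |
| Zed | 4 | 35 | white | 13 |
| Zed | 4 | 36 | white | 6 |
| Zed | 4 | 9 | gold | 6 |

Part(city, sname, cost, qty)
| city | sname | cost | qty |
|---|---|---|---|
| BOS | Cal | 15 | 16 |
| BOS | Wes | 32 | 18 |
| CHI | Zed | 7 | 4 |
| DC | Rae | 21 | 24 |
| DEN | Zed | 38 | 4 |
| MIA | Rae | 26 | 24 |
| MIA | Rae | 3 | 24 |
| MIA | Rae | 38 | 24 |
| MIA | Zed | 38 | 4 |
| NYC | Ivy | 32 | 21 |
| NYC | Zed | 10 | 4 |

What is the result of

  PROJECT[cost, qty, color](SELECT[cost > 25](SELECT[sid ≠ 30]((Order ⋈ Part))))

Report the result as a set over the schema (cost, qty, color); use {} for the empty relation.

{(26, 24, green), (26, 24, grey), (26, 24, white), (38, 24, green), (38, 24, grey), (38, 24, white), (38, 4, blue), (38, 4, gold), (38, 4, green), (38, 4, grey), (38, 4, white)}

Order ⋈ Part (natural join on sname, qty): {(Rae, 24, 20, white, 27, DC, 21), (Rae, 24, 20, white, 27, MIA, 26), (Rae, 24, 20, white, 27, MIA, 3), (Rae, 24, 20, white, 27, MIA, 38), (Rae, 24, 28, green, 13, DC, 21), (Rae, 24, 28, green, 13, MIA, 26), (Rae, 24, 28, green, 13, MIA, 3), (Rae, 24, 28, green, 13, MIA, 38), (Rae, 24, 31, green, 6, DC, 21), (Rae, 24, 31, green, 6, MIA, 26), (Rae, 24, 31, green, 6, MIA, 3), (Rae, 24, 31, green, 6, MIA, 38), (Rae, 24, 5, grey, 7, DC, 21), (Rae, 24, 5, grey, 7, MIA, 26), (Rae, 24, 5, grey, 7, MIA, 3), (Rae, 24, 5, grey, 7, MIA, 38), (Zed, 4, 16, blue, 3, CHI, 7), (Zed, 4, 16, blue, 3, DEN, 38), (Zed, 4, 16, blue, 3, MIA, 38), (Zed, 4, 16, blue, 3, NYC, 10), (Zed, 4, 19, grey, 4, CHI, 7), (Zed, 4, 19, grey, 4, DEN, 38), (Zed, 4, 19, grey, 4, MIA, 38), (Zed, 4, 19, grey, 4, NYC, 10), (Zed, 4, 27, green, 7, CHI, 7), (Zed, 4, 27, green, 7, DEN, 38), (Zed, 4, 27, green, 7, MIA, 38), (Zed, 4, 27, green, 7, NYC, 10), (Zed, 4, 30, red, 18, CHI, 7), (Zed, 4, 30, red, 18, DEN, 38), (Zed, 4, 30, red, 18, MIA, 38), (Zed, 4, 30, red, 18, NYC, 10), (Zed, 4, 35, white, 13, CHI, 7), (Zed, 4, 35, white, 13, DEN, 38), (Zed, 4, 35, white, 13, MIA, 38), (Zed, 4, 35, white, 13, NYC, 10), (Zed, 4, 36, white, 6, CHI, 7), (Zed, 4, 36, white, 6, DEN, 38), (Zed, 4, 36, white, 6, MIA, 38), (Zed, 4, 36, white, 6, NYC, 10), (Zed, 4, 9, gold, 6, CHI, 7), (Zed, 4, 9, gold, 6, DEN, 38), (Zed, 4, 9, gold, 6, MIA, 38), (Zed, 4, 9, gold, 6, NYC, 10)}
Selection sid ≠ 30: {(Rae, 24, 20, white, 27, DC, 21), (Rae, 24, 20, white, 27, MIA, 26), (Rae, 24, 20, white, 27, MIA, 3), (Rae, 24, 20, white, 27, MIA, 38), (Rae, 24, 28, green, 13, DC, 21), (Rae, 24, 28, green, 13, MIA, 26), (Rae, 24, 28, green, 13, MIA, 3), (Rae, 24, 28, green, 13, MIA, 38), (Rae, 24, 31, green, 6, DC, 21), (Rae, 24, 31, green, 6, MIA, 26), (Rae, 24, 31, green, 6, MIA, 3), (Rae, 24, 31, green, 6, MIA, 38), (Rae, 24, 5, grey, 7, DC, 21), (Rae, 24, 5, grey, 7, MIA, 26), (Rae, 24, 5, grey, 7, MIA, 3), (Rae, 24, 5, grey, 7, MIA, 38), (Zed, 4, 16, blue, 3, CHI, 7), (Zed, 4, 16, blue, 3, DEN, 38), (Zed, 4, 16, blue, 3, MIA, 38), (Zed, 4, 16, blue, 3, NYC, 10), (Zed, 4, 19, grey, 4, CHI, 7), (Zed, 4, 19, grey, 4, DEN, 38), (Zed, 4, 19, grey, 4, MIA, 38), (Zed, 4, 19, grey, 4, NYC, 10), (Zed, 4, 27, green, 7, CHI, 7), (Zed, 4, 27, green, 7, DEN, 38), (Zed, 4, 27, green, 7, MIA, 38), (Zed, 4, 27, green, 7, NYC, 10), (Zed, 4, 35, white, 13, CHI, 7), (Zed, 4, 35, white, 13, DEN, 38), (Zed, 4, 35, white, 13, MIA, 38), (Zed, 4, 35, white, 13, NYC, 10), (Zed, 4, 36, white, 6, CHI, 7), (Zed, 4, 36, white, 6, DEN, 38), (Zed, 4, 36, white, 6, MIA, 38), (Zed, 4, 36, white, 6, NYC, 10), (Zed, 4, 9, gold, 6, CHI, 7), (Zed, 4, 9, gold, 6, DEN, 38), (Zed, 4, 9, gold, 6, MIA, 38), (Zed, 4, 9, gold, 6, NYC, 10)}
Selection cost > 25: {(Rae, 24, 20, white, 27, MIA, 26), (Rae, 24, 20, white, 27, MIA, 38), (Rae, 24, 28, green, 13, MIA, 26), (Rae, 24, 28, green, 13, MIA, 38), (Rae, 24, 31, green, 6, MIA, 26), (Rae, 24, 31, green, 6, MIA, 38), (Rae, 24, 5, grey, 7, MIA, 26), (Rae, 24, 5, grey, 7, MIA, 38), (Zed, 4, 16, blue, 3, DEN, 38), (Zed, 4, 16, blue, 3, MIA, 38), (Zed, 4, 19, grey, 4, DEN, 38), (Zed, 4, 19, grey, 4, MIA, 38), (Zed, 4, 27, green, 7, DEN, 38), (Zed, 4, 27, green, 7, MIA, 38), (Zed, 4, 35, white, 13, DEN, 38), (Zed, 4, 35, white, 13, MIA, 38), (Zed, 4, 36, white, 6, DEN, 38), (Zed, 4, 36, white, 6, MIA, 38), (Zed, 4, 9, gold, 6, DEN, 38), (Zed, 4, 9, gold, 6, MIA, 38)}
Keep only column(s) cost, qty, color (9 duplicate(s) eliminated): {(26, 24, green), (26, 24, grey), (26, 24, white), (38, 24, green), (38, 24, grey), (38, 24, white), (38, 4, blue), (38, 4, gold), (38, 4, green), (38, 4, grey), (38, 4, white)}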